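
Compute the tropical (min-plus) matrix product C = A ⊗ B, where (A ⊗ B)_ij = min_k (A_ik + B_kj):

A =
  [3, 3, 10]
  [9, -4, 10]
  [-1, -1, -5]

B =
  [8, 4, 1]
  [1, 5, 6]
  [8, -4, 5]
A ⊗ B =
  [4, 6, 4]
  [-3, 1, 2]
  [0, -9, 0]

Apply the min-plus product entry-by-entry:
  C[0][0] = min over k of (A[0][0] + B[0][0] = 3 + 8 = 11, A[0][1] + B[1][0] = 3 + 1 = 4, A[0][2] + B[2][0] = 10 + 8 = 18) = 4 (attained at k = 1)
  C[0][1] = min over k of (A[0][0] + B[0][1] = 3 + 4 = 7, A[0][1] + B[1][1] = 3 + 5 = 8, A[0][2] + B[2][1] = 10 + -4 = 6) = 6 (attained at k = 2)
  C[0][2] = min over k of (A[0][0] + B[0][2] = 3 + 1 = 4, A[0][1] + B[1][2] = 3 + 6 = 9, A[0][2] + B[2][2] = 10 + 5 = 15) = 4 (attained at k = 0)
  C[1][0] = min over k of (A[1][0] + B[0][0] = 9 + 8 = 17, A[1][1] + B[1][0] = -4 + 1 = -3, A[1][2] + B[2][0] = 10 + 8 = 18) = -3 (attained at k = 1)
  C[1][1] = min over k of (A[1][0] + B[0][1] = 9 + 4 = 13, A[1][1] + B[1][1] = -4 + 5 = 1, A[1][2] + B[2][1] = 10 + -4 = 6) = 1 (attained at k = 1)
  C[1][2] = min over k of (A[1][0] + B[0][2] = 9 + 1 = 10, A[1][1] + B[1][2] = -4 + 6 = 2, A[1][2] + B[2][2] = 10 + 5 = 15) = 2 (attained at k = 1)
  C[2][0] = min over k of (A[2][0] + B[0][0] = -1 + 8 = 7, A[2][1] + B[1][0] = -1 + 1 = 0, A[2][2] + B[2][0] = -5 + 8 = 3) = 0 (attained at k = 1)
  C[2][1] = min over k of (A[2][0] + B[0][1] = -1 + 4 = 3, A[2][1] + B[1][1] = -1 + 5 = 4, A[2][2] + B[2][1] = -5 + -4 = -9) = -9 (attained at k = 2)
  C[2][2] = min over k of (A[2][0] + B[0][2] = -1 + 1 = 0, A[2][1] + B[1][2] = -1 + 6 = 5, A[2][2] + B[2][2] = -5 + 5 = 0) = 0 (attained at k = 0)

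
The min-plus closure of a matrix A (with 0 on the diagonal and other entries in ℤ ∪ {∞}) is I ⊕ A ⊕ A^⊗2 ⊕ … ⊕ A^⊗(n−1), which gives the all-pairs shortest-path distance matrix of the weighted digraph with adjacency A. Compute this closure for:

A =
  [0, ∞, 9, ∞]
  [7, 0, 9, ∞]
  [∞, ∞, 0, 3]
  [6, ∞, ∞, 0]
Closure =
  [0, ∞, 9, 12]
  [7, 0, 9, 12]
  [9, ∞, 0, 3]
  [6, ∞, 15, 0]

This is the Floyd-Warshall all-pairs shortest-path computation. For each intermediate vertex k = 0, 1, …, 3, update dist[i][j] ← min(dist[i][j], dist[i][k] + dist[k][j]). The final matrix gives, for each (i, j), the minimum total weight of any directed path from i to j (possibly empty when i = j).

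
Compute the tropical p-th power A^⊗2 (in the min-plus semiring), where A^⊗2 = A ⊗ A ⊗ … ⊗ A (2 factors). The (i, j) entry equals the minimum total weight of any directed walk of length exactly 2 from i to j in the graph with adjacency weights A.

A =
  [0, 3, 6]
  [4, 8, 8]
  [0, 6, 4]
A^⊗2 =
  [0, 3, 6]
  [4, 7, 10]
  [0, 3, 6]

Each entry (A^⊗2)_ij equals the minimum over all length-2 walks i = v_0 → v_1 → … → v_2 = j of Σ_t A[v_t][v_{t+1}]. For example, for (i, j) = (0, 2) we minimise over 3 possible intermediate vertex sequences; the minimum is 6, attained along the walk 0 → 0 → 2.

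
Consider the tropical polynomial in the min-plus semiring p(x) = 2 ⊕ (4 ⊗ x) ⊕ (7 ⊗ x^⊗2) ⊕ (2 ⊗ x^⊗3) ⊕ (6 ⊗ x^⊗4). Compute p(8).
p(8) = 2

A tropical monomial a ⊗ x^⊗i evaluates to a + i · x. Evaluating each term at x = 8:
  Term 0 contributes 2 + 0 · 8 = 2
  Term 1 contributes 4 + 1 · 8 = 12
  Term 2 contributes 7 + 2 · 8 = 23
  Term 3 contributes 2 + 3 · 8 = 26
  Term 4 contributes 6 + 4 · 8 = 38
p(8) = ⊕ of these = min[2, 12, 23, 26, 38] = 2.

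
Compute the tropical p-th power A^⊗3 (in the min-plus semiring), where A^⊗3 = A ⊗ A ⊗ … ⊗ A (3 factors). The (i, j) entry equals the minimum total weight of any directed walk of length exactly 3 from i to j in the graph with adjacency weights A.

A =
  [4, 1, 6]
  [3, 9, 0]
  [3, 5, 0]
A^⊗3 =
  [4, 5, 1]
  [3, 4, 0]
  [3, 4, 0]

Each entry (A^⊗3)_ij equals the minimum over all length-3 walks i = v_0 → v_1 → … → v_3 = j of Σ_t A[v_t][v_{t+1}]. For example, for (i, j) = (0, 2) we minimise over 9 possible intermediate vertex sequences; the minimum is 1, attained along the walk 0 → 1 → 2 → 2.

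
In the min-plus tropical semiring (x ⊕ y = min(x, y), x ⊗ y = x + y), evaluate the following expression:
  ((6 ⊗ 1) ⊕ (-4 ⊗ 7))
((6 ⊗ 1) ⊕ (-4 ⊗ 7)) = 3

Expand innermost to outermost. Recall ⊕ takes the minimum of its arguments and ⊗ takes their sum. Working out the expression ((6 ⊗ 1) ⊕ (-4 ⊗ 7)) gives 3.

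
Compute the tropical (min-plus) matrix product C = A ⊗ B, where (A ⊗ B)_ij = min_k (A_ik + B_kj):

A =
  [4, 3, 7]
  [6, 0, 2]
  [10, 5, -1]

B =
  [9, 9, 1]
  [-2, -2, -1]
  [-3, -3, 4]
A ⊗ B =
  [1, 1, 2]
  [-2, -2, -1]
  [-4, -4, 3]

Apply the min-plus product entry-by-entry:
  C[0][0] = min over k of (A[0][0] + B[0][0] = 4 + 9 = 13, A[0][1] + B[1][0] = 3 + -2 = 1, A[0][2] + B[2][0] = 7 + -3 = 4) = 1 (attained at k = 1)
  C[0][1] = min over k of (A[0][0] + B[0][1] = 4 + 9 = 13, A[0][1] + B[1][1] = 3 + -2 = 1, A[0][2] + B[2][1] = 7 + -3 = 4) = 1 (attained at k = 1)
  C[0][2] = min over k of (A[0][0] + B[0][2] = 4 + 1 = 5, A[0][1] + B[1][2] = 3 + -1 = 2, A[0][2] + B[2][2] = 7 + 4 = 11) = 2 (attained at k = 1)
  C[1][0] = min over k of (A[1][0] + B[0][0] = 6 + 9 = 15, A[1][1] + B[1][0] = 0 + -2 = -2, A[1][2] + B[2][0] = 2 + -3 = -1) = -2 (attained at k = 1)
  C[1][1] = min over k of (A[1][0] + B[0][1] = 6 + 9 = 15, A[1][1] + B[1][1] = 0 + -2 = -2, A[1][2] + B[2][1] = 2 + -3 = -1) = -2 (attained at k = 1)
  C[1][2] = min over k of (A[1][0] + B[0][2] = 6 + 1 = 7, A[1][1] + B[1][2] = 0 + -1 = -1, A[1][2] + B[2][2] = 2 + 4 = 6) = -1 (attained at k = 1)
  C[2][0] = min over k of (A[2][0] + B[0][0] = 10 + 9 = 19, A[2][1] + B[1][0] = 5 + -2 = 3, A[2][2] + B[2][0] = -1 + -3 = -4) = -4 (attained at k = 2)
  C[2][1] = min over k of (A[2][0] + B[0][1] = 10 + 9 = 19, A[2][1] + B[1][1] = 5 + -2 = 3, A[2][2] + B[2][1] = -1 + -3 = -4) = -4 (attained at k = 2)
  C[2][2] = min over k of (A[2][0] + B[0][2] = 10 + 1 = 11, A[2][1] + B[1][2] = 5 + -1 = 4, A[2][2] + B[2][2] = -1 + 4 = 3) = 3 (attained at k = 2)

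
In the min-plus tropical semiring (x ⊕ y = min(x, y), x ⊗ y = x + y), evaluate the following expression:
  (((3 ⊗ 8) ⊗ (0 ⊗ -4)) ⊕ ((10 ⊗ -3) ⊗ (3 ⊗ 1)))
(((3 ⊗ 8) ⊗ (0 ⊗ -4)) ⊕ ((10 ⊗ -3) ⊗ (3 ⊗ 1))) = 7

Expand innermost to outermost. Recall ⊕ takes the minimum of its arguments and ⊗ takes their sum. Working out the expression (((3 ⊗ 8) ⊗ (0 ⊗ -4)) ⊕ ((10 ⊗ -3) ⊗ (3 ⊗ 1))) gives 7.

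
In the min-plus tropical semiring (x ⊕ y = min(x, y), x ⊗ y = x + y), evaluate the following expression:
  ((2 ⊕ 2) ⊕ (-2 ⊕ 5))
((2 ⊕ 2) ⊕ (-2 ⊕ 5)) = -2

Expand innermost to outermost. Recall ⊕ takes the minimum of its arguments and ⊗ takes their sum. Working out the expression ((2 ⊕ 2) ⊕ (-2 ⊕ 5)) gives -2.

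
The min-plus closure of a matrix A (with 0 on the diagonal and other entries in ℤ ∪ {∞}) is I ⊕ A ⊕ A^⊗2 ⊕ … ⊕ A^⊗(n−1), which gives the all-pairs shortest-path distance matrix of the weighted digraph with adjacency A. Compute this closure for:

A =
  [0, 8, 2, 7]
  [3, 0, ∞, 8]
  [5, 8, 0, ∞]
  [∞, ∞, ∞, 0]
Closure =
  [0, 8, 2, 7]
  [3, 0, 5, 8]
  [5, 8, 0, 12]
  [∞, ∞, ∞, 0]

This is the Floyd-Warshall all-pairs shortest-path computation. For each intermediate vertex k = 0, 1, …, 3, update dist[i][j] ← min(dist[i][j], dist[i][k] + dist[k][j]). The final matrix gives, for each (i, j), the minimum total weight of any directed path from i to j (possibly empty when i = j).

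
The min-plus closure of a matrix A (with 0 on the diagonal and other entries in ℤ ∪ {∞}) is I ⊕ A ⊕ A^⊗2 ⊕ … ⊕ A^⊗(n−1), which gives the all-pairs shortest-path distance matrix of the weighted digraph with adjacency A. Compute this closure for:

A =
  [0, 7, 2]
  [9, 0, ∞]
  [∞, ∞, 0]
Closure =
  [0, 7, 2]
  [9, 0, 11]
  [∞, ∞, 0]

This is the Floyd-Warshall all-pairs shortest-path computation. For each intermediate vertex k = 0, 1, …, 2, update dist[i][j] ← min(dist[i][j], dist[i][k] + dist[k][j]). The final matrix gives, for each (i, j), the minimum total weight of any directed path from i to j (possibly empty when i = j).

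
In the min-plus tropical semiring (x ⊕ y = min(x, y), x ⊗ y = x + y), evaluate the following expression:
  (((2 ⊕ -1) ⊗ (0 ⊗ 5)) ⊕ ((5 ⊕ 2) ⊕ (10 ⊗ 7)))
(((2 ⊕ -1) ⊗ (0 ⊗ 5)) ⊕ ((5 ⊕ 2) ⊕ (10 ⊗ 7))) = 2

Expand innermost to outermost. Recall ⊕ takes the minimum of its arguments and ⊗ takes their sum. Working out the expression (((2 ⊕ -1) ⊗ (0 ⊗ 5)) ⊕ ((5 ⊕ 2) ⊕ (10 ⊗ 7))) gives 2.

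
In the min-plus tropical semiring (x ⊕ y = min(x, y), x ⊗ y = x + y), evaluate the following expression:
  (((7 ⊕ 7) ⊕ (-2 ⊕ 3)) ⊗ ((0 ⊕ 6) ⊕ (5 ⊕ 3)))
(((7 ⊕ 7) ⊕ (-2 ⊕ 3)) ⊗ ((0 ⊕ 6) ⊕ (5 ⊕ 3))) = -2

Expand innermost to outermost. Recall ⊕ takes the minimum of its arguments and ⊗ takes their sum. Working out the expression (((7 ⊕ 7) ⊕ (-2 ⊕ 3)) ⊗ ((0 ⊕ 6) ⊕ (5 ⊕ 3))) gives -2.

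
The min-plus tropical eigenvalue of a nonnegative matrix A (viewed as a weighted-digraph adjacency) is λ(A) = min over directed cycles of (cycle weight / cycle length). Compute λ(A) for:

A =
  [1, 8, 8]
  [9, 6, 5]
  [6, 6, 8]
λ(A) = 1

Enumerate directed cycles and compute their means (weight / length). Sample:
  cycle 0 → 0: weight = 1, length = 1, mean = 1/1 ≈ 1.000
  cycle 1 → 1: weight = 6, length = 1, mean = 6/1 ≈ 6.000
  cycle 2 → 2: weight = 8, length = 1, mean = 8/1 ≈ 8.000
  cycle 0 → 1 → 0: weight = 17, length = 2, mean = 17/2 ≈ 8.500
  cycle 0 → 2 → 0: weight = 14, length = 2, mean = 14/2 ≈ 7.000
  cycle 1 → 0 → 1: weight = 17, length = 2, mean = 17/2 ≈ 8.500
Minimum mean = 1.000, attained e.g. along the cycle 0 → 0 with weight 1 and length 1. So λ(A) = 1/1 = 1.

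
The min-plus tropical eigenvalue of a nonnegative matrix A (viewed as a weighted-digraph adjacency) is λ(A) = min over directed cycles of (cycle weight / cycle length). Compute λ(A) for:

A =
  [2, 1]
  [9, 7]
λ(A) = 2

Enumerate directed cycles and compute their means (weight / length). Sample:
  cycle 0 → 0: weight = 2, length = 1, mean = 2/1 ≈ 2.000
  cycle 1 → 1: weight = 7, length = 1, mean = 7/1 ≈ 7.000
  cycle 0 → 1 → 0: weight = 10, length = 2, mean = 10/2 ≈ 5.000
  cycle 1 → 0 → 1: weight = 10, length = 2, mean = 10/2 ≈ 5.000
Minimum mean = 2.000, attained e.g. along the cycle 0 → 0 with weight 2 and length 1. So λ(A) = 2/1 = 2.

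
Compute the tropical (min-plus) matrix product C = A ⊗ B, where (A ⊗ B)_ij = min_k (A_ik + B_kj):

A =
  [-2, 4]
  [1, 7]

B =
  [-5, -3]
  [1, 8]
A ⊗ B =
  [-7, -5]
  [-4, -2]

Apply the min-plus product entry-by-entry:
  C[0][0] = min over k of (A[0][0] + B[0][0] = -2 + -5 = -7, A[0][1] + B[1][0] = 4 + 1 = 5) = -7 (attained at k = 0)
  C[0][1] = min over k of (A[0][0] + B[0][1] = -2 + -3 = -5, A[0][1] + B[1][1] = 4 + 8 = 12) = -5 (attained at k = 0)
  C[1][0] = min over k of (A[1][0] + B[0][0] = 1 + -5 = -4, A[1][1] + B[1][0] = 7 + 1 = 8) = -4 (attained at k = 0)
  C[1][1] = min over k of (A[1][0] + B[0][1] = 1 + -3 = -2, A[1][1] + B[1][1] = 7 + 8 = 15) = -2 (attained at k = 0)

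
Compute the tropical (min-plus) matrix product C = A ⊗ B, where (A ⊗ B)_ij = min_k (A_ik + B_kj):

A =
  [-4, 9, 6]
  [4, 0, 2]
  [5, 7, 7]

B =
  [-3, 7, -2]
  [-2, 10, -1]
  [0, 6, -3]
A ⊗ B =
  [-7, 3, -6]
  [-2, 8, -1]
  [2, 12, 3]

Apply the min-plus product entry-by-entry:
  C[0][0] = min over k of (A[0][0] + B[0][0] = -4 + -3 = -7, A[0][1] + B[1][0] = 9 + -2 = 7, A[0][2] + B[2][0] = 6 + 0 = 6) = -7 (attained at k = 0)
  C[0][1] = min over k of (A[0][0] + B[0][1] = -4 + 7 = 3, A[0][1] + B[1][1] = 9 + 10 = 19, A[0][2] + B[2][1] = 6 + 6 = 12) = 3 (attained at k = 0)
  C[0][2] = min over k of (A[0][0] + B[0][2] = -4 + -2 = -6, A[0][1] + B[1][2] = 9 + -1 = 8, A[0][2] + B[2][2] = 6 + -3 = 3) = -6 (attained at k = 0)
  C[1][0] = min over k of (A[1][0] + B[0][0] = 4 + -3 = 1, A[1][1] + B[1][0] = 0 + -2 = -2, A[1][2] + B[2][0] = 2 + 0 = 2) = -2 (attained at k = 1)
  C[1][1] = min over k of (A[1][0] + B[0][1] = 4 + 7 = 11, A[1][1] + B[1][1] = 0 + 10 = 10, A[1][2] + B[2][1] = 2 + 6 = 8) = 8 (attained at k = 2)
  C[1][2] = min over k of (A[1][0] + B[0][2] = 4 + -2 = 2, A[1][1] + B[1][2] = 0 + -1 = -1, A[1][2] + B[2][2] = 2 + -3 = -1) = -1 (attained at k = 1)
  C[2][0] = min over k of (A[2][0] + B[0][0] = 5 + -3 = 2, A[2][1] + B[1][0] = 7 + -2 = 5, A[2][2] + B[2][0] = 7 + 0 = 7) = 2 (attained at k = 0)
  C[2][1] = min over k of (A[2][0] + B[0][1] = 5 + 7 = 12, A[2][1] + B[1][1] = 7 + 10 = 17, A[2][2] + B[2][1] = 7 + 6 = 13) = 12 (attained at k = 0)
  C[2][2] = min over k of (A[2][0] + B[0][2] = 5 + -2 = 3, A[2][1] + B[1][2] = 7 + -1 = 6, A[2][2] + B[2][2] = 7 + -3 = 4) = 3 (attained at k = 0)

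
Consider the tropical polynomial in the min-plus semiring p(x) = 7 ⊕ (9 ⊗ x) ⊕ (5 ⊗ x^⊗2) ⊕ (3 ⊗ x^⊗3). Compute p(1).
p(1) = 6

A tropical monomial a ⊗ x^⊗i evaluates to a + i · x. Evaluating each term at x = 1:
  Term 0 contributes 7 + 0 · 1 = 7
  Term 1 contributes 9 + 1 · 1 = 10
  Term 2 contributes 5 + 2 · 1 = 7
  Term 3 contributes 3 + 3 · 1 = 6
p(1) = ⊕ of these = min[7, 10, 7, 6] = 6.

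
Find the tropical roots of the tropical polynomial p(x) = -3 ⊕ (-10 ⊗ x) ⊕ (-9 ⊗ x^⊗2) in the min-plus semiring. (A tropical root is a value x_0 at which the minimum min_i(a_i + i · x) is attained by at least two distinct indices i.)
Roots: {-1, 7}

Each tropical root is a break point of the lower envelope of the lines y = a_i + i · x (there are 3 lines, with slopes 0, 1, ..., 2). Only the lines that attain the minimum somewhere contribute to roots; other lines are dominated. Here the surviving (envelope) indices are i = 2, i = 1, i = 0.
Intersections between consecutive envelope lines give the roots: for adjacent envelope indices i < j the intersection is x = (a_i − a_j) / (j − i). Reading off the sorted break points: {-1, 7}.
Verification: at each break x_0, at least two indices attain the minimum of min_i(a_i + i · x_0).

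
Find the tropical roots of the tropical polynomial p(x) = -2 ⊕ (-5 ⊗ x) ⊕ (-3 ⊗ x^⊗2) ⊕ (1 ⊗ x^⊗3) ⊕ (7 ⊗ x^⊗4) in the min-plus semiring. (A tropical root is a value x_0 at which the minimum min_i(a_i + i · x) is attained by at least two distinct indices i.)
Roots: {-6, -4, -2, 3}

Each tropical root is a break point of the lower envelope of the lines y = a_i + i · x (there are 5 lines, with slopes 0, 1, ..., 4). Only the lines that attain the minimum somewhere contribute to roots; other lines are dominated. Here the surviving (envelope) indices are i = 4, i = 3, i = 2, i = 1, i = 0.
Intersections between consecutive envelope lines give the roots: for adjacent envelope indices i < j the intersection is x = (a_i − a_j) / (j − i). Reading off the sorted break points: {-6, -4, -2, 3}.
Verification: at each break x_0, at least two indices attain the minimum of min_i(a_i + i · x_0).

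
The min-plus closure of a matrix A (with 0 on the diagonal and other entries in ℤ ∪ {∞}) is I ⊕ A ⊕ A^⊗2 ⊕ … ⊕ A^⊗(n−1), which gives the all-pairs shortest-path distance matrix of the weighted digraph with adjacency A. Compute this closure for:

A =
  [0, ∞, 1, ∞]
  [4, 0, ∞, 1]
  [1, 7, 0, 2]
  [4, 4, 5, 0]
Closure =
  [0, 7, 1, 3]
  [4, 0, 5, 1]
  [1, 6, 0, 2]
  [4, 4, 5, 0]

This is the Floyd-Warshall all-pairs shortest-path computation. For each intermediate vertex k = 0, 1, …, 3, update dist[i][j] ← min(dist[i][j], dist[i][k] + dist[k][j]). The final matrix gives, for each (i, j), the minimum total weight of any directed path from i to j (possibly empty when i = j).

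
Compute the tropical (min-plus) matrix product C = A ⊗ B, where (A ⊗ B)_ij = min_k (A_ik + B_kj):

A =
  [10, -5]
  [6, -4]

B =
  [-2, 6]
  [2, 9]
A ⊗ B =
  [-3, 4]
  [-2, 5]

Apply the min-plus product entry-by-entry:
  C[0][0] = min over k of (A[0][0] + B[0][0] = 10 + -2 = 8, A[0][1] + B[1][0] = -5 + 2 = -3) = -3 (attained at k = 1)
  C[0][1] = min over k of (A[0][0] + B[0][1] = 10 + 6 = 16, A[0][1] + B[1][1] = -5 + 9 = 4) = 4 (attained at k = 1)
  C[1][0] = min over k of (A[1][0] + B[0][0] = 6 + -2 = 4, A[1][1] + B[1][0] = -4 + 2 = -2) = -2 (attained at k = 1)
  C[1][1] = min over k of (A[1][0] + B[0][1] = 6 + 6 = 12, A[1][1] + B[1][1] = -4 + 9 = 5) = 5 (attained at k = 1)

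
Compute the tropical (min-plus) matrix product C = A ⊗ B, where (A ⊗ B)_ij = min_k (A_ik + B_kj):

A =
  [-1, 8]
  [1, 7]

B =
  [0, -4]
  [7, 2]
A ⊗ B =
  [-1, -5]
  [1, -3]

Apply the min-plus product entry-by-entry:
  C[0][0] = min over k of (A[0][0] + B[0][0] = -1 + 0 = -1, A[0][1] + B[1][0] = 8 + 7 = 15) = -1 (attained at k = 0)
  C[0][1] = min over k of (A[0][0] + B[0][1] = -1 + -4 = -5, A[0][1] + B[1][1] = 8 + 2 = 10) = -5 (attained at k = 0)
  C[1][0] = min over k of (A[1][0] + B[0][0] = 1 + 0 = 1, A[1][1] + B[1][0] = 7 + 7 = 14) = 1 (attained at k = 0)
  C[1][1] = min over k of (A[1][0] + B[0][1] = 1 + -4 = -3, A[1][1] + B[1][1] = 7 + 2 = 9) = -3 (attained at k = 0)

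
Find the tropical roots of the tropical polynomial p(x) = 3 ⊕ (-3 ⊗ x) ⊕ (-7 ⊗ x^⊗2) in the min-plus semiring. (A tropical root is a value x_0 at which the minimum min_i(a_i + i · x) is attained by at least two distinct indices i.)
Roots: {4, 6}

Each tropical root is a break point of the lower envelope of the lines y = a_i + i · x (there are 3 lines, with slopes 0, 1, ..., 2). Only the lines that attain the minimum somewhere contribute to roots; other lines are dominated. Here the surviving (envelope) indices are i = 2, i = 1, i = 0.
Intersections between consecutive envelope lines give the roots: for adjacent envelope indices i < j the intersection is x = (a_i − a_j) / (j − i). Reading off the sorted break points: {4, 6}.
Verification: at each break x_0, at least two indices attain the minimum of min_i(a_i + i · x_0).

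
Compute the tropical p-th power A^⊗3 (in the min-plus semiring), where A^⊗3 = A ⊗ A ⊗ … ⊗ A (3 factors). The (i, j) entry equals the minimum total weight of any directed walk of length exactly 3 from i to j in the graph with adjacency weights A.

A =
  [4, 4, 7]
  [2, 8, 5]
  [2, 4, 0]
A^⊗3 =
  [9, 10, 7]
  [7, 9, 5]
  [2, 4, 0]

Each entry (A^⊗3)_ij equals the minimum over all length-3 walks i = v_0 → v_1 → … → v_3 = j of Σ_t A[v_t][v_{t+1}]. For example, for (i, j) = (0, 2) we minimise over 9 possible intermediate vertex sequences; the minimum is 7, attained along the walk 0 → 2 → 2 → 2.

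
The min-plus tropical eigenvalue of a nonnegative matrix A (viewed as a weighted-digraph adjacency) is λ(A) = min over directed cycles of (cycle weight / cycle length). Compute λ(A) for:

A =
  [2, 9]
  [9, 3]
λ(A) = 2

Enumerate directed cycles and compute their means (weight / length). Sample:
  cycle 0 → 0: weight = 2, length = 1, mean = 2/1 ≈ 2.000
  cycle 1 → 1: weight = 3, length = 1, mean = 3/1 ≈ 3.000
  cycle 0 → 1 → 0: weight = 18, length = 2, mean = 18/2 ≈ 9.000
  cycle 1 → 0 → 1: weight = 18, length = 2, mean = 18/2 ≈ 9.000
Minimum mean = 2.000, attained e.g. along the cycle 0 → 0 with weight 2 and length 1. So λ(A) = 2/1 = 2.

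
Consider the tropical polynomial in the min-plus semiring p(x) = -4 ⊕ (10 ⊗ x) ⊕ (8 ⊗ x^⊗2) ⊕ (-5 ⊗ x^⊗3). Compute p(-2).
p(-2) = -11

A tropical monomial a ⊗ x^⊗i evaluates to a + i · x. Evaluating each term at x = -2:
  Term 0 contributes -4 + 0 · -2 = -4
  Term 1 contributes 10 + 1 · -2 = 8
  Term 2 contributes 8 + 2 · -2 = 4
  Term 3 contributes -5 + 3 · -2 = -11
p(-2) = ⊕ of these = min[-4, 8, 4, -11] = -11.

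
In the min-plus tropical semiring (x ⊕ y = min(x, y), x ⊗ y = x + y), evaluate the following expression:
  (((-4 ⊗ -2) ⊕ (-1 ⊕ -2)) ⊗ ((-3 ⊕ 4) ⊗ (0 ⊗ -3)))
(((-4 ⊗ -2) ⊕ (-1 ⊕ -2)) ⊗ ((-3 ⊕ 4) ⊗ (0 ⊗ -3))) = -12

Expand innermost to outermost. Recall ⊕ takes the minimum of its arguments and ⊗ takes their sum. Working out the expression (((-4 ⊗ -2) ⊕ (-1 ⊕ -2)) ⊗ ((-3 ⊕ 4) ⊗ (0 ⊗ -3))) gives -12.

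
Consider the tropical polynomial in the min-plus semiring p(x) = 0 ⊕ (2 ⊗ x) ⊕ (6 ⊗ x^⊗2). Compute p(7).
p(7) = 0

A tropical monomial a ⊗ x^⊗i evaluates to a + i · x. Evaluating each term at x = 7:
  Term 0 contributes 0 + 0 · 7 = 0
  Term 1 contributes 2 + 1 · 7 = 9
  Term 2 contributes 6 + 2 · 7 = 20
p(7) = ⊕ of these = min[0, 9, 20] = 0.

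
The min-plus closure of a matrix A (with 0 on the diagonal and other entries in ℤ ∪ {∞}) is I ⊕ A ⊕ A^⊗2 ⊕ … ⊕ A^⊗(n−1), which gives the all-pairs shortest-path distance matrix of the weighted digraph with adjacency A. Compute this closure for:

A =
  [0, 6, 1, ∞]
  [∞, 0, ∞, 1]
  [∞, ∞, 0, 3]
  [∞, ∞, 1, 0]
Closure =
  [0, 6, 1, 4]
  [∞, 0, 2, 1]
  [∞, ∞, 0, 3]
  [∞, ∞, 1, 0]

This is the Floyd-Warshall all-pairs shortest-path computation. For each intermediate vertex k = 0, 1, …, 3, update dist[i][j] ← min(dist[i][j], dist[i][k] + dist[k][j]). The final matrix gives, for each (i, j), the minimum total weight of any directed path from i to j (possibly empty when i = j).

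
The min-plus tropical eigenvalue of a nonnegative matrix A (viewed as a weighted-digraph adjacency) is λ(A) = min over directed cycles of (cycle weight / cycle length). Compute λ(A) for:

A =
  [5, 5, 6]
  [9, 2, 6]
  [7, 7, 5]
λ(A) = 2

Enumerate directed cycles and compute their means (weight / length). Sample:
  cycle 0 → 0: weight = 5, length = 1, mean = 5/1 ≈ 5.000
  cycle 1 → 1: weight = 2, length = 1, mean = 2/1 ≈ 2.000
  cycle 2 → 2: weight = 5, length = 1, mean = 5/1 ≈ 5.000
  cycle 0 → 1 → 0: weight = 14, length = 2, mean = 14/2 ≈ 7.000
  cycle 0 → 2 → 0: weight = 13, length = 2, mean = 13/2 ≈ 6.500
  cycle 1 → 0 → 1: weight = 14, length = 2, mean = 14/2 ≈ 7.000
Minimum mean = 2.000, attained e.g. along the cycle 1 → 1 with weight 2 and length 1. So λ(A) = 2/1 = 2.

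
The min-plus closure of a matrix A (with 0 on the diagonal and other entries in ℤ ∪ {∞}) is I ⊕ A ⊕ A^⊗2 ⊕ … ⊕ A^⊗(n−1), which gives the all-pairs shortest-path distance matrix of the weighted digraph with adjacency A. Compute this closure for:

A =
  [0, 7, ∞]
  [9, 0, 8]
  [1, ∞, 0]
Closure =
  [0, 7, 15]
  [9, 0, 8]
  [1, 8, 0]

This is the Floyd-Warshall all-pairs shortest-path computation. For each intermediate vertex k = 0, 1, …, 2, update dist[i][j] ← min(dist[i][j], dist[i][k] + dist[k][j]). The final matrix gives, for each (i, j), the minimum total weight of any directed path from i to j (possibly empty when i = j).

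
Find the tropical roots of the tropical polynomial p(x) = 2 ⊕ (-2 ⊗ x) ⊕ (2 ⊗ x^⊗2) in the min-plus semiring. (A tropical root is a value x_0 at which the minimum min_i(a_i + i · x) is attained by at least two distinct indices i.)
Roots: {-4, 4}

Each tropical root is a break point of the lower envelope of the lines y = a_i + i · x (there are 3 lines, with slopes 0, 1, ..., 2). Only the lines that attain the minimum somewhere contribute to roots; other lines are dominated. Here the surviving (envelope) indices are i = 2, i = 1, i = 0.
Intersections between consecutive envelope lines give the roots: for adjacent envelope indices i < j the intersection is x = (a_i − a_j) / (j − i). Reading off the sorted break points: {-4, 4}.
Verification: at each break x_0, at least two indices attain the minimum of min_i(a_i + i · x_0).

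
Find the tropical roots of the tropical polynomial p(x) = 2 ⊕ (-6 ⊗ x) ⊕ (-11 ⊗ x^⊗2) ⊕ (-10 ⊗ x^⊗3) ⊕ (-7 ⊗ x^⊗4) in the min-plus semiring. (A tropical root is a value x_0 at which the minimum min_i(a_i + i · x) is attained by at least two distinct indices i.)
Roots: {-3, -1, 5, 8}

Each tropical root is a break point of the lower envelope of the lines y = a_i + i · x (there are 5 lines, with slopes 0, 1, ..., 4). Only the lines that attain the minimum somewhere contribute to roots; other lines are dominated. Here the surviving (envelope) indices are i = 4, i = 3, i = 2, i = 1, i = 0.
Intersections between consecutive envelope lines give the roots: for adjacent envelope indices i < j the intersection is x = (a_i − a_j) / (j − i). Reading off the sorted break points: {-3, -1, 5, 8}.
Verification: at each break x_0, at least two indices attain the minimum of min_i(a_i + i · x_0).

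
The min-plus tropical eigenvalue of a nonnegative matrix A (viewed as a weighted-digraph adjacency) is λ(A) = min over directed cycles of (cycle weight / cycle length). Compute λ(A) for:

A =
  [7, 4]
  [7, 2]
λ(A) = 2

Enumerate directed cycles and compute their means (weight / length). Sample:
  cycle 0 → 0: weight = 7, length = 1, mean = 7/1 ≈ 7.000
  cycle 1 → 1: weight = 2, length = 1, mean = 2/1 ≈ 2.000
  cycle 0 → 1 → 0: weight = 11, length = 2, mean = 11/2 ≈ 5.500
  cycle 1 → 0 → 1: weight = 11, length = 2, mean = 11/2 ≈ 5.500
Minimum mean = 2.000, attained e.g. along the cycle 1 → 1 with weight 2 and length 1. So λ(A) = 2/1 = 2.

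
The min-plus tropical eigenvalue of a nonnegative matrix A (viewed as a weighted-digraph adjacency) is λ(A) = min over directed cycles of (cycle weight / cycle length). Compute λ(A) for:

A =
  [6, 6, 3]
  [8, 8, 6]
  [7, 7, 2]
λ(A) = 2

Enumerate directed cycles and compute their means (weight / length). Sample:
  cycle 0 → 0: weight = 6, length = 1, mean = 6/1 ≈ 6.000
  cycle 1 → 1: weight = 8, length = 1, mean = 8/1 ≈ 8.000
  cycle 2 → 2: weight = 2, length = 1, mean = 2/1 ≈ 2.000
  cycle 0 → 1 → 0: weight = 14, length = 2, mean = 14/2 ≈ 7.000
  cycle 0 → 2 → 0: weight = 10, length = 2, mean = 10/2 ≈ 5.000
  cycle 1 → 0 → 1: weight = 14, length = 2, mean = 14/2 ≈ 7.000
Minimum mean = 2.000, attained e.g. along the cycle 2 → 2 with weight 2 and length 1. So λ(A) = 2/1 = 2.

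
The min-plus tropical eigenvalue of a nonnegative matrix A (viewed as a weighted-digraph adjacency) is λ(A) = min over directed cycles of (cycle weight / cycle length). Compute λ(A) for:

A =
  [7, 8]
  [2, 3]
λ(A) = 3

Enumerate directed cycles and compute their means (weight / length). Sample:
  cycle 0 → 0: weight = 7, length = 1, mean = 7/1 ≈ 7.000
  cycle 1 → 1: weight = 3, length = 1, mean = 3/1 ≈ 3.000
  cycle 0 → 1 → 0: weight = 10, length = 2, mean = 10/2 ≈ 5.000
  cycle 1 → 0 → 1: weight = 10, length = 2, mean = 10/2 ≈ 5.000
Minimum mean = 3.000, attained e.g. along the cycle 1 → 1 with weight 3 and length 1. So λ(A) = 3/1 = 3.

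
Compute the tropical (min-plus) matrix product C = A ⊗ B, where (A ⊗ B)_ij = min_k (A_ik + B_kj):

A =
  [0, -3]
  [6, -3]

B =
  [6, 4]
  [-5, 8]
A ⊗ B =
  [-8, 4]
  [-8, 5]

Apply the min-plus product entry-by-entry:
  C[0][0] = min over k of (A[0][0] + B[0][0] = 0 + 6 = 6, A[0][1] + B[1][0] = -3 + -5 = -8) = -8 (attained at k = 1)
  C[0][1] = min over k of (A[0][0] + B[0][1] = 0 + 4 = 4, A[0][1] + B[1][1] = -3 + 8 = 5) = 4 (attained at k = 0)
  C[1][0] = min over k of (A[1][0] + B[0][0] = 6 + 6 = 12, A[1][1] + B[1][0] = -3 + -5 = -8) = -8 (attained at k = 1)
  C[1][1] = min over k of (A[1][0] + B[0][1] = 6 + 4 = 10, A[1][1] + B[1][1] = -3 + 8 = 5) = 5 (attained at k = 1)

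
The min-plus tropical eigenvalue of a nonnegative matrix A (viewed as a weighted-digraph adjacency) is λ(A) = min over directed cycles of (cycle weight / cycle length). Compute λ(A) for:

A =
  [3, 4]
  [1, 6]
λ(A) = 5/2

Enumerate directed cycles and compute their means (weight / length). Sample:
  cycle 0 → 0: weight = 3, length = 1, mean = 3/1 ≈ 3.000
  cycle 1 → 1: weight = 6, length = 1, mean = 6/1 ≈ 6.000
  cycle 0 → 1 → 0: weight = 5, length = 2, mean = 5/2 ≈ 2.500
  cycle 1 → 0 → 1: weight = 5, length = 2, mean = 5/2 ≈ 2.500
Minimum mean = 2.500, attained e.g. along the cycle 0 → 1 → 0 with weight 5 and length 2. So λ(A) = 5/2 = 5/2.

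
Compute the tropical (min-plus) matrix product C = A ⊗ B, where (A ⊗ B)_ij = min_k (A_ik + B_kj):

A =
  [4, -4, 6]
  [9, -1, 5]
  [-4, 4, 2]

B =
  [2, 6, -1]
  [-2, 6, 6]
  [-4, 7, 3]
A ⊗ B =
  [-6, 2, 2]
  [-3, 5, 5]
  [-2, 2, -5]

Apply the min-plus product entry-by-entry:
  C[0][0] = min over k of (A[0][0] + B[0][0] = 4 + 2 = 6, A[0][1] + B[1][0] = -4 + -2 = -6, A[0][2] + B[2][0] = 6 + -4 = 2) = -6 (attained at k = 1)
  C[0][1] = min over k of (A[0][0] + B[0][1] = 4 + 6 = 10, A[0][1] + B[1][1] = -4 + 6 = 2, A[0][2] + B[2][1] = 6 + 7 = 13) = 2 (attained at k = 1)
  C[0][2] = min over k of (A[0][0] + B[0][2] = 4 + -1 = 3, A[0][1] + B[1][2] = -4 + 6 = 2, A[0][2] + B[2][2] = 6 + 3 = 9) = 2 (attained at k = 1)
  C[1][0] = min over k of (A[1][0] + B[0][0] = 9 + 2 = 11, A[1][1] + B[1][0] = -1 + -2 = -3, A[1][2] + B[2][0] = 5 + -4 = 1) = -3 (attained at k = 1)
  C[1][1] = min over k of (A[1][0] + B[0][1] = 9 + 6 = 15, A[1][1] + B[1][1] = -1 + 6 = 5, A[1][2] + B[2][1] = 5 + 7 = 12) = 5 (attained at k = 1)
  C[1][2] = min over k of (A[1][0] + B[0][2] = 9 + -1 = 8, A[1][1] + B[1][2] = -1 + 6 = 5, A[1][2] + B[2][2] = 5 + 3 = 8) = 5 (attained at k = 1)
  C[2][0] = min over k of (A[2][0] + B[0][0] = -4 + 2 = -2, A[2][1] + B[1][0] = 4 + -2 = 2, A[2][2] + B[2][0] = 2 + -4 = -2) = -2 (attained at k = 0)
  C[2][1] = min over k of (A[2][0] + B[0][1] = -4 + 6 = 2, A[2][1] + B[1][1] = 4 + 6 = 10, A[2][2] + B[2][1] = 2 + 7 = 9) = 2 (attained at k = 0)
  C[2][2] = min over k of (A[2][0] + B[0][2] = -4 + -1 = -5, A[2][1] + B[1][2] = 4 + 6 = 10, A[2][2] + B[2][2] = 2 + 3 = 5) = -5 (attained at k = 0)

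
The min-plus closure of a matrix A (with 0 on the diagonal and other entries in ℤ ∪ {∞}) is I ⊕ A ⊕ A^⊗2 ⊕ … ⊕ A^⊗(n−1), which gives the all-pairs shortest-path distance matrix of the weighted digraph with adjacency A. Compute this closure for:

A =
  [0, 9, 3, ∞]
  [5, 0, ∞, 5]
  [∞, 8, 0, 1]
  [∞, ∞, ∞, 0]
Closure =
  [0, 9, 3, 4]
  [5, 0, 8, 5]
  [13, 8, 0, 1]
  [∞, ∞, ∞, 0]

This is the Floyd-Warshall all-pairs shortest-path computation. For each intermediate vertex k = 0, 1, …, 3, update dist[i][j] ← min(dist[i][j], dist[i][k] + dist[k][j]). The final matrix gives, for each (i, j), the minimum total weight of any directed path from i to j (possibly empty when i = j).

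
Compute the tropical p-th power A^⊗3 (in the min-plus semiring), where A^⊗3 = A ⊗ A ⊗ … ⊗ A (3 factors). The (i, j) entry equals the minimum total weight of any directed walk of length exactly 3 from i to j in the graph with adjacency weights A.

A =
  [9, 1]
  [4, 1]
A^⊗3 =
  [6, 3]
  [6, 3]

Each entry (A^⊗3)_ij equals the minimum over all length-3 walks i = v_0 → v_1 → … → v_3 = j of Σ_t A[v_t][v_{t+1}]. For example, for (i, j) = (0, 1) we minimise over 4 possible intermediate vertex sequences; the minimum is 3, attained along the walk 0 → 1 → 1 → 1.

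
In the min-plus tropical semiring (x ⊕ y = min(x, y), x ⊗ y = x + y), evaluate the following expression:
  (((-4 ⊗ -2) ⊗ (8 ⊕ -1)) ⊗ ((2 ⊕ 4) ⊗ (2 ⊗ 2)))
(((-4 ⊗ -2) ⊗ (8 ⊕ -1)) ⊗ ((2 ⊕ 4) ⊗ (2 ⊗ 2))) = -1

Expand innermost to outermost. Recall ⊕ takes the minimum of its arguments and ⊗ takes their sum. Working out the expression (((-4 ⊗ -2) ⊗ (8 ⊕ -1)) ⊗ ((2 ⊕ 4) ⊗ (2 ⊗ 2))) gives -1.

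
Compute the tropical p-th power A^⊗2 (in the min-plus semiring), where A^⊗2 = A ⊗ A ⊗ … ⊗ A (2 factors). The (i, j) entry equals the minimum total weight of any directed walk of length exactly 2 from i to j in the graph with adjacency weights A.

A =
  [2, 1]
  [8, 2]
A^⊗2 =
  [4, 3]
  [10, 4]

Each entry (A^⊗2)_ij equals the minimum over all length-2 walks i = v_0 → v_1 → … → v_2 = j of Σ_t A[v_t][v_{t+1}]. For example, for (i, j) = (0, 1) we minimise over 2 possible intermediate vertex sequences; the minimum is 3, attained along the walk 0 → 0 → 1.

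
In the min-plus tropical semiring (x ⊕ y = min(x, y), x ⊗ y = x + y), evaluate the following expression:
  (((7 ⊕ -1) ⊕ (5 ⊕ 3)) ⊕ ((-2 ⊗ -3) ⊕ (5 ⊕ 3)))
(((7 ⊕ -1) ⊕ (5 ⊕ 3)) ⊕ ((-2 ⊗ -3) ⊕ (5 ⊕ 3))) = -5

Expand innermost to outermost. Recall ⊕ takes the minimum of its arguments and ⊗ takes their sum. Working out the expression (((7 ⊕ -1) ⊕ (5 ⊕ 3)) ⊕ ((-2 ⊗ -3) ⊕ (5 ⊕ 3))) gives -5.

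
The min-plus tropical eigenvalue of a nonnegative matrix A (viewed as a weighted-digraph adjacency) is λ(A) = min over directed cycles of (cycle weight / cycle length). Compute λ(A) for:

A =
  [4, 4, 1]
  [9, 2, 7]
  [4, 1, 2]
λ(A) = 2

Enumerate directed cycles and compute their means (weight / length). Sample:
  cycle 0 → 0: weight = 4, length = 1, mean = 4/1 ≈ 4.000
  cycle 1 → 1: weight = 2, length = 1, mean = 2/1 ≈ 2.000
  cycle 2 → 2: weight = 2, length = 1, mean = 2/1 ≈ 2.000
  cycle 0 → 1 → 0: weight = 13, length = 2, mean = 13/2 ≈ 6.500
  cycle 0 → 2 → 0: weight = 5, length = 2, mean = 5/2 ≈ 2.500
  cycle 1 → 0 → 1: weight = 13, length = 2, mean = 13/2 ≈ 6.500
Minimum mean = 2.000, attained e.g. along the cycle 1 → 1 with weight 2 and length 1. So λ(A) = 2/1 = 2.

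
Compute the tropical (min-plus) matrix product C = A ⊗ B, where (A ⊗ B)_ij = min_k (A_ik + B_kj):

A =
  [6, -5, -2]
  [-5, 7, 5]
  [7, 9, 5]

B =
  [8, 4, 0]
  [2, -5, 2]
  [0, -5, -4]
A ⊗ B =
  [-3, -10, -6]
  [3, -1, -5]
  [5, 0, 1]

Apply the min-plus product entry-by-entry:
  C[0][0] = min over k of (A[0][0] + B[0][0] = 6 + 8 = 14, A[0][1] + B[1][0] = -5 + 2 = -3, A[0][2] + B[2][0] = -2 + 0 = -2) = -3 (attained at k = 1)
  C[0][1] = min over k of (A[0][0] + B[0][1] = 6 + 4 = 10, A[0][1] + B[1][1] = -5 + -5 = -10, A[0][2] + B[2][1] = -2 + -5 = -7) = -10 (attained at k = 1)
  C[0][2] = min over k of (A[0][0] + B[0][2] = 6 + 0 = 6, A[0][1] + B[1][2] = -5 + 2 = -3, A[0][2] + B[2][2] = -2 + -4 = -6) = -6 (attained at k = 2)
  C[1][0] = min over k of (A[1][0] + B[0][0] = -5 + 8 = 3, A[1][1] + B[1][0] = 7 + 2 = 9, A[1][2] + B[2][0] = 5 + 0 = 5) = 3 (attained at k = 0)
  C[1][1] = min over k of (A[1][0] + B[0][1] = -5 + 4 = -1, A[1][1] + B[1][1] = 7 + -5 = 2, A[1][2] + B[2][1] = 5 + -5 = 0) = -1 (attained at k = 0)
  C[1][2] = min over k of (A[1][0] + B[0][2] = -5 + 0 = -5, A[1][1] + B[1][2] = 7 + 2 = 9, A[1][2] + B[2][2] = 5 + -4 = 1) = -5 (attained at k = 0)
  C[2][0] = min over k of (A[2][0] + B[0][0] = 7 + 8 = 15, A[2][1] + B[1][0] = 9 + 2 = 11, A[2][2] + B[2][0] = 5 + 0 = 5) = 5 (attained at k = 2)
  C[2][1] = min over k of (A[2][0] + B[0][1] = 7 + 4 = 11, A[2][1] + B[1][1] = 9 + -5 = 4, A[2][2] + B[2][1] = 5 + -5 = 0) = 0 (attained at k = 2)
  C[2][2] = min over k of (A[2][0] + B[0][2] = 7 + 0 = 7, A[2][1] + B[1][2] = 9 + 2 = 11, A[2][2] + B[2][2] = 5 + -4 = 1) = 1 (attained at k = 2)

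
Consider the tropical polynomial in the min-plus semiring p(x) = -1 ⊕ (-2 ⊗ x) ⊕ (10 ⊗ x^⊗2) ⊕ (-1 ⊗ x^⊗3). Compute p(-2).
p(-2) = -7

A tropical monomial a ⊗ x^⊗i evaluates to a + i · x. Evaluating each term at x = -2:
  Term 0 contributes -1 + 0 · -2 = -1
  Term 1 contributes -2 + 1 · -2 = -4
  Term 2 contributes 10 + 2 · -2 = 6
  Term 3 contributes -1 + 3 · -2 = -7
p(-2) = ⊕ of these = min[-1, -4, 6, -7] = -7.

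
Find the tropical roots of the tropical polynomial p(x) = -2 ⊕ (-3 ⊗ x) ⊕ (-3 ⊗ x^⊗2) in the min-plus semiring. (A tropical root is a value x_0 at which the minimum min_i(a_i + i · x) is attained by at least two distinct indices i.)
Roots: {0, 1}

Each tropical root is a break point of the lower envelope of the lines y = a_i + i · x (there are 3 lines, with slopes 0, 1, ..., 2). Only the lines that attain the minimum somewhere contribute to roots; other lines are dominated. Here the surviving (envelope) indices are i = 2, i = 1, i = 0.
Intersections between consecutive envelope lines give the roots: for adjacent envelope indices i < j the intersection is x = (a_i − a_j) / (j − i). Reading off the sorted break points: {0, 1}.
Verification: at each break x_0, at least two indices attain the minimum of min_i(a_i + i · x_0).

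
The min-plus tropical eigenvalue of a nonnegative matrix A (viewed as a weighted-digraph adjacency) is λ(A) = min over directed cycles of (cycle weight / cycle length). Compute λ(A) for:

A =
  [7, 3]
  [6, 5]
λ(A) = 9/2

Enumerate directed cycles and compute their means (weight / length). Sample:
  cycle 0 → 0: weight = 7, length = 1, mean = 7/1 ≈ 7.000
  cycle 1 → 1: weight = 5, length = 1, mean = 5/1 ≈ 5.000
  cycle 0 → 1 → 0: weight = 9, length = 2, mean = 9/2 ≈ 4.500
  cycle 1 → 0 → 1: weight = 9, length = 2, mean = 9/2 ≈ 4.500
Minimum mean = 4.500, attained e.g. along the cycle 0 → 1 → 0 with weight 9 and length 2. So λ(A) = 9/2 = 9/2.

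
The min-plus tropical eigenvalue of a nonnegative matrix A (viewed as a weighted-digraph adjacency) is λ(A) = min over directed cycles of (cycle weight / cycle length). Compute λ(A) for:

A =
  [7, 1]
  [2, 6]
λ(A) = 3/2

Enumerate directed cycles and compute their means (weight / length). Sample:
  cycle 0 → 0: weight = 7, length = 1, mean = 7/1 ≈ 7.000
  cycle 1 → 1: weight = 6, length = 1, mean = 6/1 ≈ 6.000
  cycle 0 → 1 → 0: weight = 3, length = 2, mean = 3/2 ≈ 1.500
  cycle 1 → 0 → 1: weight = 3, length = 2, mean = 3/2 ≈ 1.500
Minimum mean = 1.500, attained e.g. along the cycle 0 → 1 → 0 with weight 3 and length 2. So λ(A) = 3/2 = 3/2.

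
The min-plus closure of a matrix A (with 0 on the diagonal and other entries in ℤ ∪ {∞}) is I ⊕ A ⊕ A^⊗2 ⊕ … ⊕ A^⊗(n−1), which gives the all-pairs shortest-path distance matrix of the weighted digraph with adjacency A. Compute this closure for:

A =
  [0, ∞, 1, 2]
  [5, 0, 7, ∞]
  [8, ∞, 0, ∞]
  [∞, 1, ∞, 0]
Closure =
  [0, 3, 1, 2]
  [5, 0, 6, 7]
  [8, 11, 0, 10]
  [6, 1, 7, 0]

This is the Floyd-Warshall all-pairs shortest-path computation. For each intermediate vertex k = 0, 1, …, 3, update dist[i][j] ← min(dist[i][j], dist[i][k] + dist[k][j]). The final matrix gives, for each (i, j), the minimum total weight of any directed path from i to j (possibly empty when i = j).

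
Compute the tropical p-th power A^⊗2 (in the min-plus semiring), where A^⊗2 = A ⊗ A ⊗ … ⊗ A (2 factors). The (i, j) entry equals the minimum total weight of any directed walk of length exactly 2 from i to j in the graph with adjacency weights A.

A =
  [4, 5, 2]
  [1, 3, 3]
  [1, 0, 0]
A^⊗2 =
  [3, 2, 2]
  [4, 3, 3]
  [1, 0, 0]

Each entry (A^⊗2)_ij equals the minimum over all length-2 walks i = v_0 → v_1 → … → v_2 = j of Σ_t A[v_t][v_{t+1}]. For example, for (i, j) = (0, 2) we minimise over 3 possible intermediate vertex sequences; the minimum is 2, attained along the walk 0 → 2 → 2.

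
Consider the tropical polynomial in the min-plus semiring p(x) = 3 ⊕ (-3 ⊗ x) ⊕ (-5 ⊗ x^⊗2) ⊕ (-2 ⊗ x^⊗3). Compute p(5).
p(5) = 2

A tropical monomial a ⊗ x^⊗i evaluates to a + i · x. Evaluating each term at x = 5:
  Term 0 contributes 3 + 0 · 5 = 3
  Term 1 contributes -3 + 1 · 5 = 2
  Term 2 contributes -5 + 2 · 5 = 5
  Term 3 contributes -2 + 3 · 5 = 13
p(5) = ⊕ of these = min[3, 2, 5, 13] = 2.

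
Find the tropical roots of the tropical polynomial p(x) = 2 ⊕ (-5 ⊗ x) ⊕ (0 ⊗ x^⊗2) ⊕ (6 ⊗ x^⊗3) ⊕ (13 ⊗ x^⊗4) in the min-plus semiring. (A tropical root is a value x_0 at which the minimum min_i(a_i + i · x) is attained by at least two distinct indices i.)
Roots: {-7, -6, -5, 7}

Each tropical root is a break point of the lower envelope of the lines y = a_i + i · x (there are 5 lines, with slopes 0, 1, ..., 4). Only the lines that attain the minimum somewhere contribute to roots; other lines are dominated. Here the surviving (envelope) indices are i = 4, i = 3, i = 2, i = 1, i = 0.
Intersections between consecutive envelope lines give the roots: for adjacent envelope indices i < j the intersection is x = (a_i − a_j) / (j − i). Reading off the sorted break points: {-7, -6, -5, 7}.
Verification: at each break x_0, at least two indices attain the minimum of min_i(a_i + i · x_0).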